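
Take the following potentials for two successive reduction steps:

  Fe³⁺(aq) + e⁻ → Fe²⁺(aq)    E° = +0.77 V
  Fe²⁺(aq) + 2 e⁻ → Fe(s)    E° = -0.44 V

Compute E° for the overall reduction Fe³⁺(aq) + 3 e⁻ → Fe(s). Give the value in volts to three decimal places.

-0.037 V

Standard free energies of sequential steps add: ΔG°₃ = ΔG°₁ + ΔG°₂, so n₃E°₃ = n₁E°₁ + n₂E°₂.
E°₃ = (1×+0.77 + 2×-0.44) / 3 = (-0.110) / 3 = -0.037 V.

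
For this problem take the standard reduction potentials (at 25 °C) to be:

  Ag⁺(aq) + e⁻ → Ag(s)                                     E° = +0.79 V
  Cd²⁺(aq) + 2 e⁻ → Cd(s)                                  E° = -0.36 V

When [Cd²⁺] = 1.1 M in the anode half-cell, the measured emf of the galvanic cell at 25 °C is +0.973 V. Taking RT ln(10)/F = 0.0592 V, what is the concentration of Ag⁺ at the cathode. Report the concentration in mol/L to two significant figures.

Ag⁺/Ag is the cathode, Cd²⁺/Cd the anode: E°cell = +1.15 V, n = 2.
Overall reaction: 2 Ag⁺(aq) + Cd(s) → 2 Ag(s) + Cd²⁺(aq); Q = [Cd²⁺]^1/[Ag⁺]^2.
From E = E° − (0.0592/n) log Q: log Q = (E° − E)·n/0.0592 = (+1.15 − (+0.973))·2/0.0592 = 5.9797.
So 2·log[Ag⁺] = 1·log(1.1) − log Q = 0.0414 − (5.9797) = -5.9383; log[Ag⁺] = -5.9383 / 2 = -2.9691; [Ag⁺] = 10^(-2.9691) ≈ 0.0011 M.

0.0011 M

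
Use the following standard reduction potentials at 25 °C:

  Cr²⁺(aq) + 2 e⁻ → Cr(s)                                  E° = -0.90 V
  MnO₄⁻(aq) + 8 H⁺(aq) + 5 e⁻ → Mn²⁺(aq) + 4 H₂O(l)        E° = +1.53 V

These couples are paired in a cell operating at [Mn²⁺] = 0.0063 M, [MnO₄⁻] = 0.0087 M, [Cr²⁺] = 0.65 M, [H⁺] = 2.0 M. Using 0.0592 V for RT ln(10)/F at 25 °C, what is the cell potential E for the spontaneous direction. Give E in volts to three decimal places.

MnO₄⁻/Mn²⁺ is the cathode (higher E°), Cr²⁺/Cr the anode: E°cell = +1.53 − (-0.90) = +2.43 V, n = 10.
Overall: 2 MnO₄⁻(aq) + 16 H⁺(aq) + 5 Cr(s) → 2 Mn²⁺(aq) + 8 H₂O(l) + 5 Cr²⁺(aq)
Q = [Mn²⁺]^2·[Cr²⁺]^5 / ([MnO₄⁻]^2·[H⁺]^16); log Q = -6.032.
E = E° − (0.0592/n) log Q = +2.43 − (0.0592/10)(-6.032) = +2.466 V.

+2.466 V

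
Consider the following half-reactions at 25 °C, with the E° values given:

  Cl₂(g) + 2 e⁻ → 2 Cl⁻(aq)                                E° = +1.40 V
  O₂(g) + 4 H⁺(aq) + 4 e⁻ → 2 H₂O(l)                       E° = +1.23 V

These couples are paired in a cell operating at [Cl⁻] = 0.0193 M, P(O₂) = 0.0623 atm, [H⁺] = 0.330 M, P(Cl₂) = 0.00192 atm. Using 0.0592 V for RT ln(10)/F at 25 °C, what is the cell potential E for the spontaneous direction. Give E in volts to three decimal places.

Cl₂/Cl⁻ is the cathode (higher E°), O₂/H₂O the anode: E°cell = +1.40 − (+1.23) = +0.17 V, n = 4.
Overall: 2 Cl₂(g) + 2 H₂O(l) → 4 Cl⁻(aq) + O₂(g) + 4 H⁺(aq)
Q = [Cl⁻]^4·P(O₂)·[H⁺]^4 / (P(Cl₂)^2); log Q = -4.556.
E = E° − (0.0592/n) log Q = +0.17 − (0.0592/4)(-4.556) = +0.237 V.

+0.237 V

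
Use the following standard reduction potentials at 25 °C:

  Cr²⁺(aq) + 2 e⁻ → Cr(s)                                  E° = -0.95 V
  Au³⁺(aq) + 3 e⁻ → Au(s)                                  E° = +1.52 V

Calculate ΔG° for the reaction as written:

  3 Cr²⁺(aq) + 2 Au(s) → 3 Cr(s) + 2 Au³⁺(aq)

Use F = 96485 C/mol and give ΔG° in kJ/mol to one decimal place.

+1429.9 kJ/mol

As written, Cr²⁺/Cr is reduced (cathode) and Au³⁺/Au is oxidised (anode), so E°cell = (-0.95) − (+1.52) = -2.47 V.
Balancing electrons gives n = 6.
ΔG° = −nFE° = −(6)(96485)(-2.47) = 1,429,908 J = +1429.9 kJ/mol.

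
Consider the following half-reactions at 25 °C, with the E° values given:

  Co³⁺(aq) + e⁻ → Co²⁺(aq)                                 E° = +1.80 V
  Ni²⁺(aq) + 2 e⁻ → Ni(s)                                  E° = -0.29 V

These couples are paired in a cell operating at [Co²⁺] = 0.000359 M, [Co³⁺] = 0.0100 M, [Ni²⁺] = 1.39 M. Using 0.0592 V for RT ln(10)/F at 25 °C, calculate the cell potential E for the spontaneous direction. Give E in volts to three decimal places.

+2.171 V

Co³⁺/Co²⁺ is the cathode (higher E°), Ni²⁺/Ni the anode: E°cell = +1.80 − (-0.29) = +2.09 V, n = 2.
Overall: 2 Co³⁺(aq) + Ni(s) → 2 Co²⁺(aq) + Ni²⁺(aq)
Q = [Co²⁺]^2·[Ni²⁺] / ([Co³⁺]^2); log Q = -2.747.
E = E° − (0.0592/n) log Q = +2.09 − (0.0592/2)(-2.747) = +2.171 V.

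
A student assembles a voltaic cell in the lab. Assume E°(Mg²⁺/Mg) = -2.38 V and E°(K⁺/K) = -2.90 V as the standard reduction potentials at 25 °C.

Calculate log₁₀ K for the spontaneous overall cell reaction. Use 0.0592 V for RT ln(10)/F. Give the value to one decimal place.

Cathode: Mg²⁺/Mg; anode: K⁺/K. E°cell = +0.52 V, n = 2.
log K = nE°cell / 0.0592 = (2)(+0.52) / 0.0592 = 17.6.

17.6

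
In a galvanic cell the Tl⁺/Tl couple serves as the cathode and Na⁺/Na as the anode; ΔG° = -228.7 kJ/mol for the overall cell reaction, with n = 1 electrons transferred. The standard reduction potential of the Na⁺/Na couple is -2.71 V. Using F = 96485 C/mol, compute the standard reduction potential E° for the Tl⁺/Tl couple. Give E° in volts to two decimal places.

E°cell = −ΔG°/(nF) = −(-228.7×10³)/((1)(96485)) = +2.370 V.
Since Tl⁺/Tl is the cathode and Na⁺/Na the anode, E°cell = E°(Tl⁺/Tl) − E°(Na⁺/Na).
So E°(Tl⁺/Tl) = E°cell + E°(Na⁺/Na) = +2.370 + (-2.71) = -0.34 V.

-0.34 V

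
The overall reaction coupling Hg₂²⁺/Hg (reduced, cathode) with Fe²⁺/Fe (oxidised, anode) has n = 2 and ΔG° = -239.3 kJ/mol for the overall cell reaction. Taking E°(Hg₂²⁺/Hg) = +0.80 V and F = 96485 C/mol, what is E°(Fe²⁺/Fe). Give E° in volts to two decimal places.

E°cell = −ΔG°/(nF) = −(-239.3×10³)/((2)(96485)) = +1.240 V.
Since Hg₂²⁺/Hg is the cathode and Fe²⁺/Fe the anode, E°cell = E°(Hg₂²⁺/Hg) − E°(Fe²⁺/Fe).
So E°(Fe²⁺/Fe) = E°(Hg₂²⁺/Hg) − E°cell = (+0.80) − (+1.240) = -0.44 V.

-0.44 V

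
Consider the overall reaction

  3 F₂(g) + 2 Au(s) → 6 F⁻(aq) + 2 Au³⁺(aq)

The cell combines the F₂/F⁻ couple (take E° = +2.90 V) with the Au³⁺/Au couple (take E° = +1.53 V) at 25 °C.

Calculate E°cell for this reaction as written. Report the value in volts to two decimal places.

+1.37 V

The F₂/F⁻ couple has the higher reduction potential, so it is the cathode; Au³⁺/Au is oxidised at the anode.
E°cell = E°(cathode) − E°(anode) = (+2.90) − (+1.53) = +1.37 V.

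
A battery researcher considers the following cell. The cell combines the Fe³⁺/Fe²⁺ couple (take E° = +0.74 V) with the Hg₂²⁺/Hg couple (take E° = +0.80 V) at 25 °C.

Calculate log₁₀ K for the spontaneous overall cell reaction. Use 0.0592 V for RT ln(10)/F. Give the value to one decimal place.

Cathode: Hg₂²⁺/Hg; anode: Fe³⁺/Fe²⁺. E°cell = +0.06 V, n = 2.
log K = nE°cell / 0.0592 = (2)(+0.06) / 0.0592 = 2.0.

2.0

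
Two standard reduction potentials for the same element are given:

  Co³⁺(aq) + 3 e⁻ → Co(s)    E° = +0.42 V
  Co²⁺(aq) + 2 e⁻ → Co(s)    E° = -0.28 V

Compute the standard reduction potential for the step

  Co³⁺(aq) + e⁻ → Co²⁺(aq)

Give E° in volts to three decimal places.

Sequential free energies add, so n₃E°₃ = n₁E°₁ + n₂E°₂.
With n₃ = 3, and the known step contributing 2×(-0.28) V, the unknown satisfies 1·E° = 3×(+0.42) − 2×(-0.28) = +1.820.
E° = +1.820 / 1 = +1.820 V.

+1.820 V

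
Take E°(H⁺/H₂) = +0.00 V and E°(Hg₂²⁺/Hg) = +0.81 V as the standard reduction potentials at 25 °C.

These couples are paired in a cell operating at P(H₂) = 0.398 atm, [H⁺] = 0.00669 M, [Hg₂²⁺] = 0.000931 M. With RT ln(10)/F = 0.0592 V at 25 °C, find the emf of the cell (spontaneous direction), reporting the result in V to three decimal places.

+0.837 V

Hg₂²⁺/Hg is the cathode (higher E°), H⁺/H₂ the anode: E°cell = +0.81 − (+0.00) = +0.81 V, n = 2.
Overall: Hg₂²⁺(aq) + H₂(g) → 2 Hg(l) + 2 H⁺(aq)
Q = [H⁺]^2 / ([Hg₂²⁺]·P(H₂)); log Q = -0.918.
E = E° − (0.0592/n) log Q = +0.81 − (0.0592/2)(-0.918) = +0.837 V.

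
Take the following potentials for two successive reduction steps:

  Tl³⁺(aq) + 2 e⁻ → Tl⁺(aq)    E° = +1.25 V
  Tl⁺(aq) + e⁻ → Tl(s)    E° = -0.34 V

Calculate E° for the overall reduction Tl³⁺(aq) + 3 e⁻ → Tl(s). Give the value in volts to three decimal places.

+0.720 V

Adding the free-energy changes (−nFE°) of the two steps gives −n₃FE°₃ = −n₁FE°₁ − n₂FE°₂.
E°₃ = (2×+1.25 + 1×-0.34) / 3 = (+2.160) / 3 = +0.720 V.
E° values themselves are not directly additive — weighting by electron count is essential.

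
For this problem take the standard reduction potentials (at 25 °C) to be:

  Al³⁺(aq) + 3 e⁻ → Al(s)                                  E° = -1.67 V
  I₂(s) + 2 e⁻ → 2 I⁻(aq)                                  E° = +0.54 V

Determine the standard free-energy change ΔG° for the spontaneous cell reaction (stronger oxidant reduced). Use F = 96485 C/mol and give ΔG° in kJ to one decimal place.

I₂/I⁻ (E° = +0.54 V) is the cathode; Al³⁺/Al (E° = -1.67 V) is the anode, so E°cell = +2.21 V.
Balancing electrons gives n = 6 (lcm of 2 and 3).
ΔG° = −nFE° = −(6)(96485)(+2.21) = -1,279,391 J = -1279.4 kJ.

-1279.4 kJ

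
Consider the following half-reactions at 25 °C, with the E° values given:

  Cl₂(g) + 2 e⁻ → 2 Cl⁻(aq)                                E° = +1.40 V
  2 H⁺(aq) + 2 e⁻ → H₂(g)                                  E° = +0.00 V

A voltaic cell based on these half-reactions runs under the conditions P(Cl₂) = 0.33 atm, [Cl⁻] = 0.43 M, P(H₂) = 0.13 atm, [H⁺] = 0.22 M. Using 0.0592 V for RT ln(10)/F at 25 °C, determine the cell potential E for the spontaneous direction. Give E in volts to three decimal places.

+1.420 V

Cl₂/Cl⁻ is the cathode (higher E°), H⁺/H₂ the anode: E°cell = +1.40 − (+0.00) = +1.40 V, n = 2.
Overall: Cl₂(g) + H₂(g) → 2 Cl⁻(aq) + 2 H⁺(aq)
Q = [Cl⁻]^2·[H⁺]^2 / (P(Cl₂)·P(H₂)); log Q = -0.681.
E = E° − (0.0592/n) log Q = +1.40 − (0.0592/2)(-0.681) = +1.420 V.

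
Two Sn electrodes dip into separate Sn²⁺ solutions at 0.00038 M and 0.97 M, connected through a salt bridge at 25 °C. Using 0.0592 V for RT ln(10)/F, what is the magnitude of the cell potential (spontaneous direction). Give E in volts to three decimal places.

For a concentration cell E°cell = 0. The 0.97 M side is the cathode (reduction is favoured where [Sn²⁺] is higher).
With n = 2, E = −(0.0592/2) log([Sn²⁺]ₐₙ/[Sn²⁺]꜀ₐₜ) = −(0.0592/2) log(0.00038/0.97) = −(0.0592/2)(-3.407) = +0.101 V.

+0.101 V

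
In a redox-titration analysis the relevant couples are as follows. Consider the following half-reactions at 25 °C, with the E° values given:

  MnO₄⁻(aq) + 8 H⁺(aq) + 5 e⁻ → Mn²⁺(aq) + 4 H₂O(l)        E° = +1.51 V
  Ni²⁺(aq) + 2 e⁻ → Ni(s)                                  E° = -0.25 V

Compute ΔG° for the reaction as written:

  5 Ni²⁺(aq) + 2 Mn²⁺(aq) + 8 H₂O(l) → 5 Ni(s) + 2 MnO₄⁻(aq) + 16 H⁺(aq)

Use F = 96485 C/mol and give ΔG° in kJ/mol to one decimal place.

+1698.1 kJ/mol

As written, Ni²⁺/Ni is reduced (cathode) and MnO₄⁻/Mn²⁺ is oxidised (anode), so E°cell = (-0.25) − (+1.51) = -1.76 V.
Balancing electrons gives n = 10.
ΔG° = −nFE° = −(10)(96485)(-1.76) = 1,698,136 J = +1698.1 kJ/mol.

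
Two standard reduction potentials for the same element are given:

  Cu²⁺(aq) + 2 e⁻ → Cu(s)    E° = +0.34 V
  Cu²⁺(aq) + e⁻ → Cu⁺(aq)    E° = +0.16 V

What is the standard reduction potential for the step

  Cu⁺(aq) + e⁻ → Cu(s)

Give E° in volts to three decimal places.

Sequential free energies add, so n₃E°₃ = n₁E°₁ + n₂E°₂.
With n₃ = 2, and the known step contributing 1×(+0.16) V, the unknown satisfies 1·E° = 2×(+0.34) − 1×(+0.16) = +0.520.
E° = +0.520 / 1 = +0.520 V.

+0.520 V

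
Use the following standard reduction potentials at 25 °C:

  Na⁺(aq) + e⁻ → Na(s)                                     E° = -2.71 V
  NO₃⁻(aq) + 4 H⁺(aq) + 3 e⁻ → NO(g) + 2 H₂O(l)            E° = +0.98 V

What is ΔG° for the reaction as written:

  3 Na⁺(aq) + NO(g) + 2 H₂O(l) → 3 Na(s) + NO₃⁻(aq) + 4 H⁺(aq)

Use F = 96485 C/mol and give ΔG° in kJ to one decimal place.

+1068.1 kJ

As written, Na⁺/Na is reduced (cathode) and NO₃⁻/NO is oxidised (anode), so E°cell = (-2.71) − (+0.98) = -3.69 V.
Balancing electrons gives n = 3.
ΔG° = −nFE° = −(3)(96485)(-3.69) = 1,068,089 J = +1068.1 kJ.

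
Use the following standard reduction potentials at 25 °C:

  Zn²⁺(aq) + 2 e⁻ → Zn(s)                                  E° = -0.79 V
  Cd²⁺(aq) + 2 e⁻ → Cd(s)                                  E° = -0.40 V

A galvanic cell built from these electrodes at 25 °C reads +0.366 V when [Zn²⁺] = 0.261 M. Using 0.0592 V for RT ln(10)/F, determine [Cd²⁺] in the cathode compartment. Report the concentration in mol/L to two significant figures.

0.040 M

Cd²⁺/Cd is the cathode, Zn²⁺/Zn the anode: E°cell = +0.39 V, n = 2.
Overall reaction: Cd²⁺(aq) + Zn(s) → Cd(s) + Zn²⁺(aq); Q = [Zn²⁺]^1/[Cd²⁺]^1.
From E = E° − (0.0592/n) log Q: log Q = (E° − E)·n/0.0592 = (+0.39 − (+0.366))·2/0.0592 = 0.8108.
So 1·log[Cd²⁺] = 1·log(0.261) − log Q = -0.5834 − (0.8108) = -1.3942; [Cd²⁺] = 10^(-1.3942) ≈ 0.040 M.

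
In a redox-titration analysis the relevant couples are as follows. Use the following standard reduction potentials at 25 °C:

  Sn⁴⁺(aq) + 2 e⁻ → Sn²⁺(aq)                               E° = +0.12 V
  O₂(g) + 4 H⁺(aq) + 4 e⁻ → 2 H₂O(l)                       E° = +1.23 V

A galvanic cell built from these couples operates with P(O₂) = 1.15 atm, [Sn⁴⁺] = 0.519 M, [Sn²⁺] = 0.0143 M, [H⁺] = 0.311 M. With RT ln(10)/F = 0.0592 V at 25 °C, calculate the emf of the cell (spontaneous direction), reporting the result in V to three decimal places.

O₂/H₂O is the cathode (higher E°), Sn⁴⁺/Sn²⁺ the anode: E°cell = +1.23 − (+0.12) = +1.11 V, n = 4.
Overall: O₂(g) + 4 H⁺(aq) + 2 Sn²⁺(aq) → 2 H₂O(l) + 2 Sn⁴⁺(aq)
Q = [Sn⁴⁺]^2 / (P(O₂)·[H⁺]^4·[Sn²⁺]^2); log Q = 5.088.
E = E° − (0.0592/n) log Q = +1.11 − (0.0592/4)(5.088) = +1.035 V.

+1.035 V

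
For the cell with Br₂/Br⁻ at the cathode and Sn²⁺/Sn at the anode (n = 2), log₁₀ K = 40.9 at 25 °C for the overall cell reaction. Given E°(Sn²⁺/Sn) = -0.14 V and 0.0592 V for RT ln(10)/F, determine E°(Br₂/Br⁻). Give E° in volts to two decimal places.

E°cell = (0.0592/n)·log K = (0.0592/2)(40.9) = +1.211 V.
Since Br₂/Br⁻ is the cathode and Sn²⁺/Sn the anode, E°cell = E°(Br₂/Br⁻) − E°(Sn²⁺/Sn).
So E°(Br₂/Br⁻) = E°cell + E°(Sn²⁺/Sn) = +1.211 + (-0.14) = +1.07 V.

+1.07 V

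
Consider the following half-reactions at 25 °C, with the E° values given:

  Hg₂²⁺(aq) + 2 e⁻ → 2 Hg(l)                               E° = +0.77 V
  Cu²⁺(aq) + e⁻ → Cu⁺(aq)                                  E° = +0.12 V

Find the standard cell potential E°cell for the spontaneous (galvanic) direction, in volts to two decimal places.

+0.65 V

The Hg₂²⁺/Hg couple has the higher reduction potential, so it is the cathode; Cu²⁺/Cu⁺ is oxidised at the anode.
E°cell = E°(cathode) − E°(anode) = (+0.77) − (+0.12) = +0.65 V.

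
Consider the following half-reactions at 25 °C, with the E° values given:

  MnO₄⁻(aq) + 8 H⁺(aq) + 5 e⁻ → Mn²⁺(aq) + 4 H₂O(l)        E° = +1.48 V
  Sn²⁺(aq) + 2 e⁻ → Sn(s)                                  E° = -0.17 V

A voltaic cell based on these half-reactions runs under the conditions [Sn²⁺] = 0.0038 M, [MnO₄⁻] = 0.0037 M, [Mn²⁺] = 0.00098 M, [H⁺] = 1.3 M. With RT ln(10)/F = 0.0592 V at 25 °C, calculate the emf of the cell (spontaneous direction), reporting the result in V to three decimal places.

MnO₄⁻/Mn²⁺ is the cathode (higher E°), Sn²⁺/Sn the anode: E°cell = +1.48 − (-0.17) = +1.65 V, n = 10.
Overall: 2 MnO₄⁻(aq) + 16 H⁺(aq) + 5 Sn(s) → 2 Mn²⁺(aq) + 8 H₂O(l) + 5 Sn²⁺(aq)
Q = [Mn²⁺]^2·[Sn²⁺]^5 / ([MnO₄⁻]^2·[H⁺]^16); log Q = -15.078.
E = E° − (0.0592/n) log Q = +1.65 − (0.0592/10)(-15.078) = +1.739 V.

+1.739 V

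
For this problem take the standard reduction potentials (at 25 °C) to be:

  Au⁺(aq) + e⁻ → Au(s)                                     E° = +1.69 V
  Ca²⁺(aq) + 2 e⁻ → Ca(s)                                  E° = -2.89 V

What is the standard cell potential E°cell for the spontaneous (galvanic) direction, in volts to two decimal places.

The Au⁺/Au couple has the higher reduction potential, so it is the cathode; Ca²⁺/Ca is oxidised at the anode.
E°cell = E°(cathode) − E°(anode) = (+1.69) − (-2.89) = +4.58 V.

+4.58 V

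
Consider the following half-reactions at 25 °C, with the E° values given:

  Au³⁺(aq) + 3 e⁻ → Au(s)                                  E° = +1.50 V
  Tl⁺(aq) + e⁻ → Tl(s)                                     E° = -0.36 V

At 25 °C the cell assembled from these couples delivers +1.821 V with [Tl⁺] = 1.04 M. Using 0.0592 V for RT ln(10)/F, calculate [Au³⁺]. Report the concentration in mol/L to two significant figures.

Au³⁺/Au is the cathode, Tl⁺/Tl the anode: E°cell = +1.86 V, n = 3.
Overall reaction: Au³⁺(aq) + 3 Tl(s) → Au(s) + 3 Tl⁺(aq); Q = [Tl⁺]^3/[Au³⁺]^1.
From E = E° − (0.0592/n) log Q: log Q = (E° − E)·n/0.0592 = (+1.86 − (+1.821))·3/0.0592 = 1.9764.
So 1·log[Au³⁺] = 3·log(1.04) − log Q = 0.0511 − (1.9764) = -1.9253; [Au³⁺] = 10^(-1.9253) ≈ 0.012 M.

0.012 M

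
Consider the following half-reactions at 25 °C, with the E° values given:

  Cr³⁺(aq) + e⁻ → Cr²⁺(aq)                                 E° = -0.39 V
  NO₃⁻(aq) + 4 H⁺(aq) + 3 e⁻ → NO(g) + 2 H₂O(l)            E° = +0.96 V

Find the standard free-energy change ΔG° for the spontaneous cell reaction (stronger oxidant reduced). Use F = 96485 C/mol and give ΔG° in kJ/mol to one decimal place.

-390.8 kJ/mol

NO₃⁻/NO (E° = +0.96 V) is the cathode; Cr³⁺/Cr²⁺ (E° = -0.39 V) is the anode, so E°cell = +1.35 V.
Balancing electrons gives n = 3 (lcm of 3 and 1).
ΔG° = −nFE° = −(3)(96485)(+1.35) = -390,764 J = -390.8 kJ/mol.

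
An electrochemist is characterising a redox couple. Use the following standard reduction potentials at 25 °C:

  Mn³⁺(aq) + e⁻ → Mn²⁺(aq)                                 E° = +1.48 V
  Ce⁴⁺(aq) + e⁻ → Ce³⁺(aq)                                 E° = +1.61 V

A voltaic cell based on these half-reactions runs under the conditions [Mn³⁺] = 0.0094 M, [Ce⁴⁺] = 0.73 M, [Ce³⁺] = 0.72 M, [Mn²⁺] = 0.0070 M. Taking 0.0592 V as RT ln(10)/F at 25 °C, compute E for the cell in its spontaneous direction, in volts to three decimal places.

Ce⁴⁺/Ce³⁺ is the cathode (higher E°), Mn³⁺/Mn²⁺ the anode: E°cell = +1.61 − (+1.48) = +0.13 V, n = 1.
Overall: Ce⁴⁺(aq) + Mn²⁺(aq) → Ce³⁺(aq) + Mn³⁺(aq)
Q = [Ce³⁺]·[Mn³⁺] / ([Ce⁴⁺]·[Mn²⁺]); log Q = 0.122.
E = E° − (0.0592/n) log Q = +0.13 − (0.0592/1)(0.122) = +0.123 V.

+0.123 V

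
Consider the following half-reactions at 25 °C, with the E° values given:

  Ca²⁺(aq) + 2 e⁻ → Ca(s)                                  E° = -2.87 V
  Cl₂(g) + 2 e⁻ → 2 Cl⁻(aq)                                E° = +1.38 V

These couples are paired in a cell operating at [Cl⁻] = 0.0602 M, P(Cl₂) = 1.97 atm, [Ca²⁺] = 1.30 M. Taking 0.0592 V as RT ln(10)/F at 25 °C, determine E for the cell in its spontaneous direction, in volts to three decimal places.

Cl₂/Cl⁻ is the cathode (higher E°), Ca²⁺/Ca the anode: E°cell = +1.38 − (-2.87) = +4.25 V, n = 2.
Overall: Cl₂(g) + Ca(s) → 2 Cl⁻(aq) + Ca²⁺(aq)
Q = [Cl⁻]^2·[Ca²⁺] / (P(Cl₂)); log Q = -2.621.
E = E° − (0.0592/n) log Q = +4.25 − (0.0592/2)(-2.621) = +4.328 V.

+4.328 V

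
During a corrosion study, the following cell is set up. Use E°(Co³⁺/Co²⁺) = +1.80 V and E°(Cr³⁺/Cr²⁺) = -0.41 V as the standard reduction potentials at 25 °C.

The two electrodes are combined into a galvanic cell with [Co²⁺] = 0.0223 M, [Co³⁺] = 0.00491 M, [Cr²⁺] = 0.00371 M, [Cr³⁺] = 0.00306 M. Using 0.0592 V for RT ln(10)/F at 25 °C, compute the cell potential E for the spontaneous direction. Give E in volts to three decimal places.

Co³⁺/Co²⁺ is the cathode (higher E°), Cr³⁺/Cr²⁺ the anode: E°cell = +1.80 − (-0.41) = +2.21 V, n = 1.
Overall: Co³⁺(aq) + Cr²⁺(aq) → Co²⁺(aq) + Cr³⁺(aq)
Q = [Co²⁺]·[Cr³⁺] / ([Co³⁺]·[Cr²⁺]); log Q = 0.574.
E = E° − (0.0592/n) log Q = +2.21 − (0.0592/1)(0.574) = +2.176 V.

+2.176 V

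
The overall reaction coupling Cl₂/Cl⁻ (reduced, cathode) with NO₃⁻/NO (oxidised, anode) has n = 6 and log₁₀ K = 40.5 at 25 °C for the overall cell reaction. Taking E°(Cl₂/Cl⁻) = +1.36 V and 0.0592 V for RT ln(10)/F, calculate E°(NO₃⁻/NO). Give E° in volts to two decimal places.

+0.96 V

E°cell = (0.0592/n)·log K = (0.0592/6)(40.5) = +0.400 V.
Since Cl₂/Cl⁻ is the cathode and NO₃⁻/NO the anode, E°cell = E°(Cl₂/Cl⁻) − E°(NO₃⁻/NO).
So E°(NO₃⁻/NO) = E°(Cl₂/Cl⁻) − E°cell = (+1.36) − (+0.400) = +0.96 V.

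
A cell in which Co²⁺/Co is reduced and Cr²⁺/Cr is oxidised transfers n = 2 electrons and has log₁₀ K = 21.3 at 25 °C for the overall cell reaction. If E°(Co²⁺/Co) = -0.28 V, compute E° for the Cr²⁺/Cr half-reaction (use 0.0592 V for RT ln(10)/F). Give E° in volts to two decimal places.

E°cell = (0.0592/n)·log K = (0.0592/2)(21.3) = +0.630 V.
Since Co²⁺/Co is the cathode and Cr²⁺/Cr the anode, E°cell = E°(Co²⁺/Co) − E°(Cr²⁺/Cr).
So E°(Cr²⁺/Cr) = E°(Co²⁺/Co) − E°cell = (-0.28) − (+0.630) = -0.91 V.

-0.91 V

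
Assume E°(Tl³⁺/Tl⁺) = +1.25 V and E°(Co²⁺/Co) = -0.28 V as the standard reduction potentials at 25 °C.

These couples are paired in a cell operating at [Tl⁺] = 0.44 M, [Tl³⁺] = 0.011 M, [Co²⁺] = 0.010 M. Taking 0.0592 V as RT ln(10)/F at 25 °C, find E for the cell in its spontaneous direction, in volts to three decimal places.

Tl³⁺/Tl⁺ is the cathode (higher E°), Co²⁺/Co the anode: E°cell = +1.25 − (-0.28) = +1.53 V, n = 2.
Overall: Tl³⁺(aq) + Co(s) → Tl⁺(aq) + Co²⁺(aq)
Q = [Tl⁺]·[Co²⁺] / ([Tl³⁺]); log Q = -0.398.
E = E° − (0.0592/n) log Q = +1.53 − (0.0592/2)(-0.398) = +1.542 V.

+1.542 V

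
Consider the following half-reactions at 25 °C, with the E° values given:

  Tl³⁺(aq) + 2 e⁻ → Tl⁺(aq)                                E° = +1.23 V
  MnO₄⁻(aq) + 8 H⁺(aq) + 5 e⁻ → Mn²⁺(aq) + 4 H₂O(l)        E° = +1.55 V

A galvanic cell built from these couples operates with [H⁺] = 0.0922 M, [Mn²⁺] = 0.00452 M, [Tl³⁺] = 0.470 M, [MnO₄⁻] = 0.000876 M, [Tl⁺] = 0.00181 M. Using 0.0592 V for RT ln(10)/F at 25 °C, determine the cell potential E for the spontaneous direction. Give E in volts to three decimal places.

+0.142 V

MnO₄⁻/Mn²⁺ is the cathode (higher E°), Tl³⁺/Tl⁺ the anode: E°cell = +1.55 − (+1.23) = +0.32 V, n = 10.
Overall: 2 MnO₄⁻(aq) + 16 H⁺(aq) + 5 Tl⁺(aq) → 2 Mn²⁺(aq) + 8 H₂O(l) + 5 Tl³⁺(aq)
Q = [Mn²⁺]^2·[Tl³⁺]^5 / ([MnO₄⁻]^2·[H⁺]^16·[Tl⁺]^5); log Q = 30.062.
E = E° − (0.0592/n) log Q = +0.32 − (0.0592/10)(30.062) = +0.142 V.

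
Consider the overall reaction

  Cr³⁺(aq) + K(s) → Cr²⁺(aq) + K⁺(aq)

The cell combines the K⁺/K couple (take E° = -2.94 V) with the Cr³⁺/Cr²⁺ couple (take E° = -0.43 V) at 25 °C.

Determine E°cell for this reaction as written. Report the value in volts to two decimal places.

+2.51 V

The Cr³⁺/Cr²⁺ couple has the higher reduction potential, so it is the cathode; K⁺/K is oxidised at the anode.
E°cell = E°(cathode) − E°(anode) = (-0.43) − (-2.94) = +2.51 V.
Since E°cell > 0, the reaction is spontaneous under standard conditions.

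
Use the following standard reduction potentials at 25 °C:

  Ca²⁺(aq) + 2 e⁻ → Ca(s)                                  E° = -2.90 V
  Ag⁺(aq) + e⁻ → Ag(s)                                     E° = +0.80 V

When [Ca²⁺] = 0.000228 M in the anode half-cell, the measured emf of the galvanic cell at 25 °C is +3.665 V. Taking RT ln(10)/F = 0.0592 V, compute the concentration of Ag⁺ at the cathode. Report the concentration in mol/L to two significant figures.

0.0039 M

Ag⁺/Ag is the cathode, Ca²⁺/Ca the anode: E°cell = +3.70 V, n = 2.
Overall reaction: 2 Ag⁺(aq) + Ca(s) → 2 Ag(s) + Ca²⁺(aq); Q = [Ca²⁺]^1/[Ag⁺]^2.
From E = E° − (0.0592/n) log Q: log Q = (E° − E)·n/0.0592 = (+3.70 − (+3.665))·2/0.0592 = 1.1824.
So 2·log[Ag⁺] = 1·log(0.000228) − log Q = -3.6421 − (1.1824) = -4.8245; log[Ag⁺] = -4.8245 / 2 = -2.4122; [Ag⁺] = 10^(-2.4122) ≈ 0.0039 M.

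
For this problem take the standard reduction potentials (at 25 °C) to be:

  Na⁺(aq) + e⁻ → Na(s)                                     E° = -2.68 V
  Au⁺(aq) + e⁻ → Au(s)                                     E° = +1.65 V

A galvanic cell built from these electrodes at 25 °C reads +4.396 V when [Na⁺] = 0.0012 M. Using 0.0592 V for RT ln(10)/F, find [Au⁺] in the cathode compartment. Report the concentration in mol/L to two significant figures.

0.016 M

Au⁺/Au is the cathode, Na⁺/Na the anode: E°cell = +4.33 V, n = 1.
Overall reaction: Au⁺(aq) + Na(s) → Au(s) + Na⁺(aq); Q = [Na⁺]^1/[Au⁺]^1.
From E = E° − (0.0592/n) log Q: log Q = (E° − E)·n/0.0592 = (+4.33 − (+4.396))·1/0.0592 = -1.1149.
So 1·log[Au⁺] = 1·log(0.0012) − log Q = -2.9208 − (-1.1149) = -1.8059; [Au⁺] = 10^(-1.8059) ≈ 0.016 M.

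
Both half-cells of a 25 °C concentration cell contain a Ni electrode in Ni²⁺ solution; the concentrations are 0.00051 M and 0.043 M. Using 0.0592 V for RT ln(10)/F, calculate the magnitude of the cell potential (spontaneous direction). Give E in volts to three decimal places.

For a concentration cell E°cell = 0. The 0.043 M side is the cathode (reduction is favoured where [Ni²⁺] is higher).
With n = 2, E = −(0.0592/2) log([Ni²⁺]ₐₙ/[Ni²⁺]꜀ₐₜ) = −(0.0592/2) log(0.00051/0.043) = −(0.0592/2)(-1.926) = +0.057 V.

+0.057 V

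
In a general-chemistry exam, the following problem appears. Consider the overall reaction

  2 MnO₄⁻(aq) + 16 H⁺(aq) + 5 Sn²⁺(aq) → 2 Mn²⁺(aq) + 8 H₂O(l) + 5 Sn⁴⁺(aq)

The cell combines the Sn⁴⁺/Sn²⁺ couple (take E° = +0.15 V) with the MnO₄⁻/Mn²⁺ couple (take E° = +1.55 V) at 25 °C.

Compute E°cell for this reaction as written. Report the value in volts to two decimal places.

The MnO₄⁻/Mn²⁺ couple has the higher reduction potential, so it is the cathode; Sn⁴⁺/Sn²⁺ is oxidised at the anode.
E°cell = E°(cathode) − E°(anode) = (+1.55) − (+0.15) = +1.40 V.

+1.40 V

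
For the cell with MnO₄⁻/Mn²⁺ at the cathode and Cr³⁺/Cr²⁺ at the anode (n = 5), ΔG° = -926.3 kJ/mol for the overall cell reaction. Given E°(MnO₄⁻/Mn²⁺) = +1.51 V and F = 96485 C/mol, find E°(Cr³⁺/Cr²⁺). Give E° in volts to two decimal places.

E°cell = −ΔG°/(nF) = −(-926.3×10³)/((5)(96485)) = +1.920 V.
Since MnO₄⁻/Mn²⁺ is the cathode and Cr³⁺/Cr²⁺ the anode, E°cell = E°(MnO₄⁻/Mn²⁺) − E°(Cr³⁺/Cr²⁺).
So E°(Cr³⁺/Cr²⁺) = E°(MnO₄⁻/Mn²⁺) − E°cell = (+1.51) − (+1.920) = -0.41 V.

-0.41 V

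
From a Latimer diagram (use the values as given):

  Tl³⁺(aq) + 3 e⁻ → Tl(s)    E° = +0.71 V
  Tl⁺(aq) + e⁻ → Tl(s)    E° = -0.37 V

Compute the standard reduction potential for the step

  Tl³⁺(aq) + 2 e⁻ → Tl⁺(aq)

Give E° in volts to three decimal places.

+1.250 V

Sequential free energies add, so n₃E°₃ = n₁E°₁ + n₂E°₂.
With n₃ = 3, and the known step contributing 1×(-0.37) V, the unknown satisfies 2·E° = 3×(+0.71) − 1×(-0.37) = +2.500.
E° = +2.500 / 2 = +1.250 V.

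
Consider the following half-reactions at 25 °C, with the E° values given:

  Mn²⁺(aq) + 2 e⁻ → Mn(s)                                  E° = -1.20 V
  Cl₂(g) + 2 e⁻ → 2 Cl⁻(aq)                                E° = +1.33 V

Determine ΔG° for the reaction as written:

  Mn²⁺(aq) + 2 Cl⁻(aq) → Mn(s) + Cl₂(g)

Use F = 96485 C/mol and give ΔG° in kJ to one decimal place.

As written, Mn²⁺/Mn is reduced (cathode) and Cl₂/Cl⁻ is oxidised (anode), so E°cell = (-1.20) − (+1.33) = -2.53 V.
Balancing electrons gives n = 2.
ΔG° = −nFE° = −(2)(96485)(-2.53) = 488,214 J = +488.2 kJ.

+488.2 kJ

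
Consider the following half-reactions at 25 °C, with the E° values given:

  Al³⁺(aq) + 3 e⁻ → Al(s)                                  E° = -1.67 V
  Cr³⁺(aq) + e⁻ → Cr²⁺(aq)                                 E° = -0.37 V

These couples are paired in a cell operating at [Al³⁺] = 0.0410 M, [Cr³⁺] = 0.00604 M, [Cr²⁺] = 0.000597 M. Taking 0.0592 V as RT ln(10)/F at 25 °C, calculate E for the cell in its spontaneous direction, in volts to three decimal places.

Cr³⁺/Cr²⁺ is the cathode (higher E°), Al³⁺/Al the anode: E°cell = -0.37 − (-1.67) = +1.30 V, n = 3.
Overall: 3 Cr³⁺(aq) + Al(s) → 3 Cr²⁺(aq) + Al³⁺(aq)
Q = [Cr²⁺]^3·[Al³⁺] / ([Cr³⁺]^3); log Q = -4.402.
E = E° − (0.0592/n) log Q = +1.30 − (0.0592/3)(-4.402) = +1.387 V.

+1.387 V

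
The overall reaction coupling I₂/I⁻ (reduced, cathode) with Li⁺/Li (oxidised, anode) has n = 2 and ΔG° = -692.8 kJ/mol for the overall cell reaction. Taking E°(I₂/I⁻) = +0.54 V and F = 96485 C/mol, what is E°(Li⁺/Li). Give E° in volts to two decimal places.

E°cell = −ΔG°/(nF) = −(-692.8×10³)/((2)(96485)) = +3.590 V.
Since I₂/I⁻ is the cathode and Li⁺/Li the anode, E°cell = E°(I₂/I⁻) − E°(Li⁺/Li).
So E°(Li⁺/Li) = E°(I₂/I⁻) − E°cell = (+0.54) − (+3.590) = -3.05 V.

-3.05 V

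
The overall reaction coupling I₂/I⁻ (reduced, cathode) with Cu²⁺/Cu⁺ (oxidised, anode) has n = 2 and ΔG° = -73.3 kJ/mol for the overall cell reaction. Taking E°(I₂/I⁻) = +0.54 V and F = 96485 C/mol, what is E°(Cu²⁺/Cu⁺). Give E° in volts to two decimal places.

+0.16 V

E°cell = −ΔG°/(nF) = −(-73.3×10³)/((2)(96485)) = +0.380 V.
Since I₂/I⁻ is the cathode and Cu²⁺/Cu⁺ the anode, E°cell = E°(I₂/I⁻) − E°(Cu²⁺/Cu⁺).
So E°(Cu²⁺/Cu⁺) = E°(I₂/I⁻) − E°cell = (+0.54) − (+0.380) = +0.16 V.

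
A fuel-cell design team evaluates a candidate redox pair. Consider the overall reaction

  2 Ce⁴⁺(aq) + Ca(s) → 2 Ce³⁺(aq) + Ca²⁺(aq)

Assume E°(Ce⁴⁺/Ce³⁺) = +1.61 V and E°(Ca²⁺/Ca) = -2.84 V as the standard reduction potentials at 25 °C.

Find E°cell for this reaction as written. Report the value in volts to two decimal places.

The Ce⁴⁺/Ce³⁺ couple has the higher reduction potential, so it is the cathode; Ca²⁺/Ca is oxidised at the anode.
E°cell = E°(cathode) − E°(anode) = (+1.61) − (-2.84) = +4.45 V.

+4.45 V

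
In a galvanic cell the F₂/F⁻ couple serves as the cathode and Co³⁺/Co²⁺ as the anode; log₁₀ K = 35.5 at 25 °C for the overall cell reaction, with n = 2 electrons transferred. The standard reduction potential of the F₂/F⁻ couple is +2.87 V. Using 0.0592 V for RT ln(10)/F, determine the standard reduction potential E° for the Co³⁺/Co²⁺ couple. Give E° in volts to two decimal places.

+1.82 V

E°cell = (0.0592/n)·log K = (0.0592/2)(35.5) = +1.051 V.
Since F₂/F⁻ is the cathode and Co³⁺/Co²⁺ the anode, E°cell = E°(F₂/F⁻) − E°(Co³⁺/Co²⁺).
So E°(Co³⁺/Co²⁺) = E°(F₂/F⁻) − E°cell = (+2.87) − (+1.051) = +1.82 V.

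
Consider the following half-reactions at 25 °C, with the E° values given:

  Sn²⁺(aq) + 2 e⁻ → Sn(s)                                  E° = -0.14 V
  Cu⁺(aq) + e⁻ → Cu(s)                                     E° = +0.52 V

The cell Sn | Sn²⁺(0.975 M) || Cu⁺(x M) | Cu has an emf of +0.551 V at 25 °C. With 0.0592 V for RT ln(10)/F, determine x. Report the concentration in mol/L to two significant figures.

Cu⁺/Cu is the cathode, Sn²⁺/Sn the anode: E°cell = +0.66 V, n = 2.
Overall reaction: 2 Cu⁺(aq) + Sn(s) → 2 Cu(s) + Sn²⁺(aq); Q = [Sn²⁺]^1/[Cu⁺]^2.
From E = E° − (0.0592/n) log Q: log Q = (E° − E)·n/0.0592 = (+0.66 − (+0.551))·2/0.0592 = 3.6824.
So 2·log[Cu⁺] = 1·log(0.975) − log Q = -0.0110 − (3.6824) = -3.6934; log[Cu⁺] = -3.6934 / 2 = -1.8467; [Cu⁺] = 10^(-1.8467) ≈ 0.014 M.

0.014 M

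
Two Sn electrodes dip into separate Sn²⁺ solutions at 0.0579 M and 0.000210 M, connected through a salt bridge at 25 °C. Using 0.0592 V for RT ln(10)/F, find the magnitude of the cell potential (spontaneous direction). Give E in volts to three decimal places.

+0.072 V

For a concentration cell E°cell = 0. The 0.0579 M side is the cathode (reduction is favoured where [Sn²⁺] is higher).
With n = 2, E = −(0.0592/2) log([Sn²⁺]ₐₙ/[Sn²⁺]꜀ₐₜ) = −(0.0592/2) log(0.00021/0.0579) = −(0.0592/2)(-2.440) = +0.072 V.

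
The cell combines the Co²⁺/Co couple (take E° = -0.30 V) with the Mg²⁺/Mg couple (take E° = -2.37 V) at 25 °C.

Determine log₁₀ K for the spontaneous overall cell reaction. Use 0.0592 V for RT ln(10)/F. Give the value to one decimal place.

69.9

Cathode: Co²⁺/Co; anode: Mg²⁺/Mg. E°cell = +2.07 V, n = 2.
log K = nE°cell / 0.0592 = (2)(+2.07) / 0.0592 = 69.9.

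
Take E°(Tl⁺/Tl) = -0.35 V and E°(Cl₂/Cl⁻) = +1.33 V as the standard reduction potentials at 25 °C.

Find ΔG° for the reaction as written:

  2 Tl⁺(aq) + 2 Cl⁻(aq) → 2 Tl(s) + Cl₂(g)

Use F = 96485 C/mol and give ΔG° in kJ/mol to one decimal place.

+324.2 kJ/mol

As written, Tl⁺/Tl is reduced (cathode) and Cl₂/Cl⁻ is oxidised (anode), so E°cell = (-0.35) − (+1.33) = -1.68 V.
Balancing electrons gives n = 2.
ΔG° = −nFE° = −(2)(96485)(-1.68) = 324,190 J = +324.2 kJ/mol.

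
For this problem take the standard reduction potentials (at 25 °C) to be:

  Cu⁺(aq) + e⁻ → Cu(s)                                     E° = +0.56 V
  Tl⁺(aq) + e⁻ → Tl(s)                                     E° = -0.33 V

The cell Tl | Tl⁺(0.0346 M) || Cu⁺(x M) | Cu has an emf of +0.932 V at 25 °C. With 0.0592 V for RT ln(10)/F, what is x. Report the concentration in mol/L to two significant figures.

0.18 M

Cu⁺/Cu is the cathode, Tl⁺/Tl the anode: E°cell = +0.89 V, n = 1.
Overall reaction: Cu⁺(aq) + Tl(s) → Cu(s) + Tl⁺(aq); Q = [Tl⁺]^1/[Cu⁺]^1.
From E = E° − (0.0592/n) log Q: log Q = (E° − E)·n/0.0592 = (+0.89 − (+0.932))·1/0.0592 = -0.7095.
So 1·log[Cu⁺] = 1·log(0.0346) − log Q = -1.4609 − (-0.7095) = -0.7514; [Cu⁺] = 10^(-0.7514) ≈ 0.18 M.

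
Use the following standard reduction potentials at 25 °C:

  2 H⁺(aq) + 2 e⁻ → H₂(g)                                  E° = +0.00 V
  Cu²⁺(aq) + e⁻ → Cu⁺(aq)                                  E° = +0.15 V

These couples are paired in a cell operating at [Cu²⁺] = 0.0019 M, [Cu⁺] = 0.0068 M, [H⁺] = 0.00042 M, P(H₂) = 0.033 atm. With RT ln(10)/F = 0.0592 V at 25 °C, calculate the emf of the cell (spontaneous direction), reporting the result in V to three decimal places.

+0.273 V

Cu²⁺/Cu⁺ is the cathode (higher E°), H⁺/H₂ the anode: E°cell = +0.15 − (+0.00) = +0.15 V, n = 2.
Overall: 2 Cu²⁺(aq) + H₂(g) → 2 Cu⁺(aq) + 2 H⁺(aq)
Q = [Cu⁺]^2·[H⁺]^2 / ([Cu²⁺]^2·P(H₂)); log Q = -4.165.
E = E° − (0.0592/n) log Q = +0.15 − (0.0592/2)(-4.165) = +0.273 V.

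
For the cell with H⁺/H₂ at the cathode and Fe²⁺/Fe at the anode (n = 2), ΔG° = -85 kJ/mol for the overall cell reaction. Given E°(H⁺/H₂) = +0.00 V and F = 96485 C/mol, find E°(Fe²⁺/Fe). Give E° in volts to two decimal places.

E°cell = −ΔG°/(nF) = −(-85×10³)/((2)(96485)) = +0.440 V.
Since H⁺/H₂ is the cathode and Fe²⁺/Fe the anode, E°cell = E°(H⁺/H₂) − E°(Fe²⁺/Fe).
So E°(Fe²⁺/Fe) = E°(H⁺/H₂) − E°cell = (+0.00) − (+0.440) = -0.44 V.

-0.44 V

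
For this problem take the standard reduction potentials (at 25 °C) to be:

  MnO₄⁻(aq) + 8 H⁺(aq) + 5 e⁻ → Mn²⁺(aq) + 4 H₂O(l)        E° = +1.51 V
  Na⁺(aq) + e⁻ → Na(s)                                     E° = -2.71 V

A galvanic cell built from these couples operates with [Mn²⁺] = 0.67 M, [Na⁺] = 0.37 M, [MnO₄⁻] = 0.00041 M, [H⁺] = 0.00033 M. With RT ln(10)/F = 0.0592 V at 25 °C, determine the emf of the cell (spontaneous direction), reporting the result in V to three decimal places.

+3.878 V

MnO₄⁻/Mn²⁺ is the cathode (higher E°), Na⁺/Na the anode: E°cell = +1.51 − (-2.71) = +4.22 V, n = 5.
Overall: MnO₄⁻(aq) + 8 H⁺(aq) + 5 Na(s) → Mn²⁺(aq) + 4 H₂O(l) + 5 Na⁺(aq)
Q = [Mn²⁺]·[Na⁺]^5 / ([MnO₄⁻]·[H⁺]^8); log Q = 28.906.
E = E° − (0.0592/n) log Q = +4.22 − (0.0592/5)(28.906) = +3.878 V.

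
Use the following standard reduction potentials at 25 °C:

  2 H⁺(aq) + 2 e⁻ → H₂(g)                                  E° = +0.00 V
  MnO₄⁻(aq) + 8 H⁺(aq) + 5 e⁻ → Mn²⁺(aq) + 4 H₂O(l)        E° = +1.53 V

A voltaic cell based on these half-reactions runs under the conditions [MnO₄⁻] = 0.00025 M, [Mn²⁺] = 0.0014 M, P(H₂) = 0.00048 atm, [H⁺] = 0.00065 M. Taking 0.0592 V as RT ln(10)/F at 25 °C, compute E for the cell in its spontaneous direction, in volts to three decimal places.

MnO₄⁻/Mn²⁺ is the cathode (higher E°), H⁺/H₂ the anode: E°cell = +1.53 − (+0.00) = +1.53 V, n = 10.
Overall: 2 MnO₄⁻(aq) + 6 H⁺(aq) + 5 H₂(g) → 2 Mn²⁺(aq) + 8 H₂O(l)
Q = [Mn²⁺]^2 / ([MnO₄⁻]^2·[H⁺]^6·P(H₂)^5); log Q = 37.213.
E = E° − (0.0592/n) log Q = +1.53 − (0.0592/10)(37.213) = +1.310 V.

+1.310 V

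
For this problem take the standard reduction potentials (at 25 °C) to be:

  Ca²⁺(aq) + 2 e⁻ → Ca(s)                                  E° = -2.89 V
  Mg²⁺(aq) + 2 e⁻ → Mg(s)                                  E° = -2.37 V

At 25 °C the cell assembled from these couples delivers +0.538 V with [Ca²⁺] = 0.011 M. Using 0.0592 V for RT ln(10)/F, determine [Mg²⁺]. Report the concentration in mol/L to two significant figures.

Mg²⁺/Mg is the cathode, Ca²⁺/Ca the anode: E°cell = +0.52 V, n = 2.
Overall reaction: Mg²⁺(aq) + Ca(s) → Mg(s) + Ca²⁺(aq); Q = [Ca²⁺]^1/[Mg²⁺]^1.
From E = E° − (0.0592/n) log Q: log Q = (E° − E)·n/0.0592 = (+0.52 − (+0.538))·2/0.0592 = -0.6081.
So 1·log[Mg²⁺] = 1·log(0.011) − log Q = -1.9586 − (-0.6081) = -1.3505; [Mg²⁺] = 10^(-1.3505) ≈ 0.045 M.

0.045 M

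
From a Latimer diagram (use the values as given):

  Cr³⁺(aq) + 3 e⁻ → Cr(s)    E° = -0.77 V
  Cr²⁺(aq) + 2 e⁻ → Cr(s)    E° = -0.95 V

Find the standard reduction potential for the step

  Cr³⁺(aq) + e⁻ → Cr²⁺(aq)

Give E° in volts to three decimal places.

-0.410 V

Sequential free energies add, so n₃E°₃ = n₁E°₁ + n₂E°₂.
With n₃ = 3, and the known step contributing 2×(-0.95) V, the unknown satisfies 1·E° = 3×(-0.77) − 2×(-0.95) = -0.410.
E° = -0.410 / 1 = -0.410 V.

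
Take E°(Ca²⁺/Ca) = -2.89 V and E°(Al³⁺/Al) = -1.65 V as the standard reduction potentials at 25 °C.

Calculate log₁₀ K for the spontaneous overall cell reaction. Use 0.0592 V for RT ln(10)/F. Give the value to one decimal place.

Cathode: Al³⁺/Al; anode: Ca²⁺/Ca. E°cell = +1.24 V, n = 6.
log K = nE°cell / 0.0592 = (6)(+1.24) / 0.0592 = 125.7.

125.7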